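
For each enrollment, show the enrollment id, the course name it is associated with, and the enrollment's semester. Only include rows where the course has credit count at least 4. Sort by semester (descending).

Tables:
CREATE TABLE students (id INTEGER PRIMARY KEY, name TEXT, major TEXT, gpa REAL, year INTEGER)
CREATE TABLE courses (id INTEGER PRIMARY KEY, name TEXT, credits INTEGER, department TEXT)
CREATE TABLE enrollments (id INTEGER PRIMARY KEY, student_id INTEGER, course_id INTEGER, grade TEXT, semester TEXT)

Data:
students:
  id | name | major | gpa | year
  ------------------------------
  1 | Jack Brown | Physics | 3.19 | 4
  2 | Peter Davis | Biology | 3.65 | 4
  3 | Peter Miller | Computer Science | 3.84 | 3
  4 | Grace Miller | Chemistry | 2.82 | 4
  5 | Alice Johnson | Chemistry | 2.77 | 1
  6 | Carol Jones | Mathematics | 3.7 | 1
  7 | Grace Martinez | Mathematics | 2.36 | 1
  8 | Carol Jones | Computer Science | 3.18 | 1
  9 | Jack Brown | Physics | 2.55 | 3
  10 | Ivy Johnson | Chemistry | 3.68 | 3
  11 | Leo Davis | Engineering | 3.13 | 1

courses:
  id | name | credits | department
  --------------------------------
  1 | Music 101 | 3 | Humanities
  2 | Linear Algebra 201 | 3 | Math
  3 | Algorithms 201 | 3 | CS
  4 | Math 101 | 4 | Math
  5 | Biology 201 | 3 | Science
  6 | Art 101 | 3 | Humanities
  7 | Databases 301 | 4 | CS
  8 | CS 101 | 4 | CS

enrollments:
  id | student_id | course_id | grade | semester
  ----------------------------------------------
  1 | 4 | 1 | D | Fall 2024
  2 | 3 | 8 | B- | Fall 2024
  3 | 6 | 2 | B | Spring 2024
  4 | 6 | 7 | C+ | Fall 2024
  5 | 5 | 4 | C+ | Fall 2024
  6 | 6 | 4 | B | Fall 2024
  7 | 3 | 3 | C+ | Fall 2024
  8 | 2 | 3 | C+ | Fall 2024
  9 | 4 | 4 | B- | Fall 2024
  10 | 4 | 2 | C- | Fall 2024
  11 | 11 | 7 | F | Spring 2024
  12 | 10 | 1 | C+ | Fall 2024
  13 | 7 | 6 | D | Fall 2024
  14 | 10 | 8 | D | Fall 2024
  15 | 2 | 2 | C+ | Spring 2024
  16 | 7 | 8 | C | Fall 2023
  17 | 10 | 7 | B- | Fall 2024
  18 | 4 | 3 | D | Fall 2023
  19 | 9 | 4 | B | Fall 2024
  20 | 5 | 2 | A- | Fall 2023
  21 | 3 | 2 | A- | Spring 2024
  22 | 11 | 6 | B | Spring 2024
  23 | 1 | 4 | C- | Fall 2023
SELECT c.id, p.name AS course, c.semester FROM enrollments c JOIN courses p ON c.course_id = p.id WHERE p.credits >= 4 ORDER BY c.semester DESC

Execution result:
id | course | semester
11 | Databases 301 | Spring 2024
2 | CS 101 | Fall 2024
4 | Databases 301 | Fall 2024
5 | Math 101 | Fall 2024
6 | Math 101 | Fall 2024
9 | Math 101 | Fall 2024
14 | CS 101 | Fall 2024
17 | Databases 301 | Fall 2024
19 | Math 101 | Fall 2024
16 | CS 101 | Fall 2023
23 | Math 101 | Fall 2023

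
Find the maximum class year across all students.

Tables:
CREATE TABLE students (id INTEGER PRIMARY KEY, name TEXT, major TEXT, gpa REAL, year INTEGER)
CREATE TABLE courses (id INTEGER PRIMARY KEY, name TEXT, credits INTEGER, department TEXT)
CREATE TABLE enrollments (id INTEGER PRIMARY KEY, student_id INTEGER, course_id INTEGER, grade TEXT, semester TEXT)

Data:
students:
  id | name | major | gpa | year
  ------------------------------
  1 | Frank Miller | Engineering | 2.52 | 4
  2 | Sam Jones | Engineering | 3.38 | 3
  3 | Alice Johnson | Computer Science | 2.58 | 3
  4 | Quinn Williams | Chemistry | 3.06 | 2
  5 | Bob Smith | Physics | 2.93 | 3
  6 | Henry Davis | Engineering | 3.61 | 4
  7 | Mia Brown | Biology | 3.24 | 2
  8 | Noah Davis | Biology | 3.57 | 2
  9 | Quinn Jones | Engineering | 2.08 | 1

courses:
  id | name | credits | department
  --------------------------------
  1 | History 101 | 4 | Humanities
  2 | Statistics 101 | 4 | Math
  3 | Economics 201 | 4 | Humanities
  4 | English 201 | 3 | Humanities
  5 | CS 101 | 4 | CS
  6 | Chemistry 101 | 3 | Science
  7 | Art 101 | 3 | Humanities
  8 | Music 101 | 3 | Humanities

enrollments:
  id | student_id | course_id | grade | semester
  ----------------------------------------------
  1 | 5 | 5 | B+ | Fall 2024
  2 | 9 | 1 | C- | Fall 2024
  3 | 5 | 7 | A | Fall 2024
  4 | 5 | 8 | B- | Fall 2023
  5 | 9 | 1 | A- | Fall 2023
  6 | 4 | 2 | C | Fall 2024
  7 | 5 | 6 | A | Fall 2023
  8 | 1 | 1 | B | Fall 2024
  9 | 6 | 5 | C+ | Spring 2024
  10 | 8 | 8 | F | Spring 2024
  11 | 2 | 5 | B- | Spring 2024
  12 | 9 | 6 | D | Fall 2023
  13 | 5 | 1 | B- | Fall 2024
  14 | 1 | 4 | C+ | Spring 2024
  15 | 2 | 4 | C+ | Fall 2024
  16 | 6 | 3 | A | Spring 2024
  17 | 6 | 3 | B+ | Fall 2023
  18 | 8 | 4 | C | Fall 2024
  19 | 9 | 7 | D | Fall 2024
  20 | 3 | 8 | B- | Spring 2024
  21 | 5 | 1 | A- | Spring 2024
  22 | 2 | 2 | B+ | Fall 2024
SELECT MAX(year) FROM students

Execution result:
4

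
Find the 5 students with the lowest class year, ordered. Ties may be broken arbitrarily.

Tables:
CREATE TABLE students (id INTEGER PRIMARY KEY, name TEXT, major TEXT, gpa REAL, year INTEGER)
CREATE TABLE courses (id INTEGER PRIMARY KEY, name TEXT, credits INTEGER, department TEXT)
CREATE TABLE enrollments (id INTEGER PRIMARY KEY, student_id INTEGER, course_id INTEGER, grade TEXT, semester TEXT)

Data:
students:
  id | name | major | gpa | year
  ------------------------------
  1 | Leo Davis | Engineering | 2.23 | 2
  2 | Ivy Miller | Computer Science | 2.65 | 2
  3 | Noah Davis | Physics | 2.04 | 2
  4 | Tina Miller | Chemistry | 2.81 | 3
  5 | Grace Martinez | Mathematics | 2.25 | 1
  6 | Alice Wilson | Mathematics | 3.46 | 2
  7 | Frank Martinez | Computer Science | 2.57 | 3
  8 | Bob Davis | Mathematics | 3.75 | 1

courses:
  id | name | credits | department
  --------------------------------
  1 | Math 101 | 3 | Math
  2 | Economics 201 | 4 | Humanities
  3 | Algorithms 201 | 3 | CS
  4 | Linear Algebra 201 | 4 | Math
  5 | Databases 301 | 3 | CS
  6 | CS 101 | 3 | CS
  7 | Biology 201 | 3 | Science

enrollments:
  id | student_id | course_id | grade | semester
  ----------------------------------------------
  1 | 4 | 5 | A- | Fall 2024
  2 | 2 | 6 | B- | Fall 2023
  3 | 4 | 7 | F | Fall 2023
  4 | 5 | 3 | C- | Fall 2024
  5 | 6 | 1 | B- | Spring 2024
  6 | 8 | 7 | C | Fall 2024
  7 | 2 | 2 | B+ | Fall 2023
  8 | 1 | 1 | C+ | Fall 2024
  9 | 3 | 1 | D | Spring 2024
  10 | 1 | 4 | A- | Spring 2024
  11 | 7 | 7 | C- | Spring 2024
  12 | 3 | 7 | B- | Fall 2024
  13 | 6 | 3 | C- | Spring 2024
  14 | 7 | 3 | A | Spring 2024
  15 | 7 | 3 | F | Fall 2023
SELECT name, year FROM students ORDER BY year ASC LIMIT 5

Execution result:
name | year
Grace Martinez | 1
Bob Davis | 1
Leo Davis | 2
Ivy Miller | 2
Noah Davis | 2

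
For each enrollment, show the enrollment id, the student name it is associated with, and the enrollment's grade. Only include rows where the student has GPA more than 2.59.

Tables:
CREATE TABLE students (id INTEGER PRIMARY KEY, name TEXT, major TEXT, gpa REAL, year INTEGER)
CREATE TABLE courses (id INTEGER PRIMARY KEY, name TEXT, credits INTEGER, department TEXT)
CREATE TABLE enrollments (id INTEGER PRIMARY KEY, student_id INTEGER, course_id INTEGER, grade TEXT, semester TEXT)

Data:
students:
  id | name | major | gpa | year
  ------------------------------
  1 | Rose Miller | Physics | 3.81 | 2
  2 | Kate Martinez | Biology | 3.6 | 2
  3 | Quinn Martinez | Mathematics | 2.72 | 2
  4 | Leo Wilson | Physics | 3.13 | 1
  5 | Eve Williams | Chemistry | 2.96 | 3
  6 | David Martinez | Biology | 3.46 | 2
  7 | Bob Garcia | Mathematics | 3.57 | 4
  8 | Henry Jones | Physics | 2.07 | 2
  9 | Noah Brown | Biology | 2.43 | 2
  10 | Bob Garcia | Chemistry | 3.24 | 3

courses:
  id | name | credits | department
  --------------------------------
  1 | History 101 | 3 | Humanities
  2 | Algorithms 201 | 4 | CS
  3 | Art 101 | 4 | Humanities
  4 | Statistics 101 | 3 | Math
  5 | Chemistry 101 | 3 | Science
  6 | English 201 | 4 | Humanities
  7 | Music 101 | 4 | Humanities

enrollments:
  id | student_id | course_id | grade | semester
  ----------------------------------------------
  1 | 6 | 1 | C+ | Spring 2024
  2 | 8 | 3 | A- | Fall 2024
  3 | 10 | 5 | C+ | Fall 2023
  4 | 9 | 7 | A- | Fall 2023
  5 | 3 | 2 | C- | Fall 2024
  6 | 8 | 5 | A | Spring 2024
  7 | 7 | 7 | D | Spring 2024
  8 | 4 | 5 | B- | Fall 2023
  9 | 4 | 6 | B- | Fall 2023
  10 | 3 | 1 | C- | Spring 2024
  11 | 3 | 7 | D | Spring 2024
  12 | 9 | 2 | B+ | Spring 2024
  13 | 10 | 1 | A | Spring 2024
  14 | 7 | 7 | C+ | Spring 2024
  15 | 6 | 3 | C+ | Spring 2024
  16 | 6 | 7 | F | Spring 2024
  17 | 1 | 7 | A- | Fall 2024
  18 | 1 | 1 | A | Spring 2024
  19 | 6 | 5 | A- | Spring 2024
SELECT c.id, p.name AS student, c.grade FROM enrollments c JOIN students p ON c.student_id = p.id WHERE p.gpa > 2.59

Execution result:
id | student | grade
1 | David Martinez | C+
3 | Bob Garcia | C+
5 | Quinn Martinez | C-
7 | Bob Garcia | D
8 | Leo Wilson | B-
9 | Leo Wilson | B-
10 | Quinn Martinez | C-
11 | Quinn Martinez | D
13 | Bob Garcia | A
14 | Bob Garcia | C+
15 | David Martinez | C+
16 | David Martinez | F
17 | Rose Miller | A-
18 | Rose Miller | A
19 | David Martinez | A-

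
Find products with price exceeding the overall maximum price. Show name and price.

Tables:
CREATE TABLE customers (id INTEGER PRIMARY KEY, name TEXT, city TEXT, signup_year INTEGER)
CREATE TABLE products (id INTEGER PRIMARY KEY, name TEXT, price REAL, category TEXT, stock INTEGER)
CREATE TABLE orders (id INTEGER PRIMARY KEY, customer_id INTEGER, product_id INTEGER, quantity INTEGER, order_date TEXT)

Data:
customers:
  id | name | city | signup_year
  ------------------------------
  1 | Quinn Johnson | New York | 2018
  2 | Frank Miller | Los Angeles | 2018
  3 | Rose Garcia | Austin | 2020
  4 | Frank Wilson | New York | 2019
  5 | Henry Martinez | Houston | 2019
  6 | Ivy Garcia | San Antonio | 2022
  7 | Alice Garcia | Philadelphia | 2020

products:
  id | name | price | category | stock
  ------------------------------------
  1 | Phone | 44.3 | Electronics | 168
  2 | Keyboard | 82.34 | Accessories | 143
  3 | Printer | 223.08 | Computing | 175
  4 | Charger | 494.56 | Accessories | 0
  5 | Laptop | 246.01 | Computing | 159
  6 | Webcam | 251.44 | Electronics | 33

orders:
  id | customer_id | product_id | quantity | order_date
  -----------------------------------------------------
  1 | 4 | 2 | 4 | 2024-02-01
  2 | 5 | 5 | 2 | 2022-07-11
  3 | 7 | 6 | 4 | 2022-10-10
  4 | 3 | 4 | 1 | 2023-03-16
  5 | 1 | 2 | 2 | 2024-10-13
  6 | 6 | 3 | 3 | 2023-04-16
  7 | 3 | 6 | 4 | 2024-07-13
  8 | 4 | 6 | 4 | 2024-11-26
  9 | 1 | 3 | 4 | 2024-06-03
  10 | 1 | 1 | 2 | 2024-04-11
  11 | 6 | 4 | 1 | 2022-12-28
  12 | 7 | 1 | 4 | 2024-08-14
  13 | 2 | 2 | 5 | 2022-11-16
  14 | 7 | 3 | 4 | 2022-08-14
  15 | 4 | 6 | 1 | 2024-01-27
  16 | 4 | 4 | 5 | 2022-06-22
SELECT name, price FROM products WHERE price > (SELECT MAX(price) FROM products)

Execution result:
(no rows)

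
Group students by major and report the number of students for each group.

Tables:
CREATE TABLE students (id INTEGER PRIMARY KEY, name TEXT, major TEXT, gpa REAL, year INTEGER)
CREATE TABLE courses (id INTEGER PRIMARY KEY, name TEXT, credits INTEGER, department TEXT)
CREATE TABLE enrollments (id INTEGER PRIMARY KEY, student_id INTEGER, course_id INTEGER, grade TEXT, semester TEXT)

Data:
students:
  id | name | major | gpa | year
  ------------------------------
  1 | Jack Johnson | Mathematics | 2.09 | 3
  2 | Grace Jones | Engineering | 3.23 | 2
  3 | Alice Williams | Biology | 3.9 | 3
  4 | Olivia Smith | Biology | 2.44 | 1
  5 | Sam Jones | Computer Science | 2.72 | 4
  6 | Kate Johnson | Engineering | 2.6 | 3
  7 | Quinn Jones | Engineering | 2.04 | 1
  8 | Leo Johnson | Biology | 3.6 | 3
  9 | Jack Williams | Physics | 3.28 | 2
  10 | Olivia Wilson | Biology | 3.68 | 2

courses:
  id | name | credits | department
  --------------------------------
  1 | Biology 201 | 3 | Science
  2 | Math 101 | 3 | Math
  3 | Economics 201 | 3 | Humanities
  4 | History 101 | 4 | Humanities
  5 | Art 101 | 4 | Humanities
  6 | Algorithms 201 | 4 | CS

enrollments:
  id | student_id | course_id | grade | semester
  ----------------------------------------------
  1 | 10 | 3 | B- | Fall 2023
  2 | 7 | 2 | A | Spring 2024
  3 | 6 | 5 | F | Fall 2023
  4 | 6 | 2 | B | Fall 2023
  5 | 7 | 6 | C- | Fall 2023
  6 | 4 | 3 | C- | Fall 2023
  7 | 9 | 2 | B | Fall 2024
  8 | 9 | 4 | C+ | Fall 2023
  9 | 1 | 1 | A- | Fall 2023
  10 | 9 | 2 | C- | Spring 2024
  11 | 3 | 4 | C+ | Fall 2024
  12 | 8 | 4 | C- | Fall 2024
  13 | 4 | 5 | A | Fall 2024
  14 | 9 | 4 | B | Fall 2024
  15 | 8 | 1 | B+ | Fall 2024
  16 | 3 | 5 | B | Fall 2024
SELECT major, COUNT(*) AS n FROM students GROUP BY major

Execution result:
major | n
Biology | 4
Computer Science | 1
Engineering | 3
Mathematics | 1
Physics | 1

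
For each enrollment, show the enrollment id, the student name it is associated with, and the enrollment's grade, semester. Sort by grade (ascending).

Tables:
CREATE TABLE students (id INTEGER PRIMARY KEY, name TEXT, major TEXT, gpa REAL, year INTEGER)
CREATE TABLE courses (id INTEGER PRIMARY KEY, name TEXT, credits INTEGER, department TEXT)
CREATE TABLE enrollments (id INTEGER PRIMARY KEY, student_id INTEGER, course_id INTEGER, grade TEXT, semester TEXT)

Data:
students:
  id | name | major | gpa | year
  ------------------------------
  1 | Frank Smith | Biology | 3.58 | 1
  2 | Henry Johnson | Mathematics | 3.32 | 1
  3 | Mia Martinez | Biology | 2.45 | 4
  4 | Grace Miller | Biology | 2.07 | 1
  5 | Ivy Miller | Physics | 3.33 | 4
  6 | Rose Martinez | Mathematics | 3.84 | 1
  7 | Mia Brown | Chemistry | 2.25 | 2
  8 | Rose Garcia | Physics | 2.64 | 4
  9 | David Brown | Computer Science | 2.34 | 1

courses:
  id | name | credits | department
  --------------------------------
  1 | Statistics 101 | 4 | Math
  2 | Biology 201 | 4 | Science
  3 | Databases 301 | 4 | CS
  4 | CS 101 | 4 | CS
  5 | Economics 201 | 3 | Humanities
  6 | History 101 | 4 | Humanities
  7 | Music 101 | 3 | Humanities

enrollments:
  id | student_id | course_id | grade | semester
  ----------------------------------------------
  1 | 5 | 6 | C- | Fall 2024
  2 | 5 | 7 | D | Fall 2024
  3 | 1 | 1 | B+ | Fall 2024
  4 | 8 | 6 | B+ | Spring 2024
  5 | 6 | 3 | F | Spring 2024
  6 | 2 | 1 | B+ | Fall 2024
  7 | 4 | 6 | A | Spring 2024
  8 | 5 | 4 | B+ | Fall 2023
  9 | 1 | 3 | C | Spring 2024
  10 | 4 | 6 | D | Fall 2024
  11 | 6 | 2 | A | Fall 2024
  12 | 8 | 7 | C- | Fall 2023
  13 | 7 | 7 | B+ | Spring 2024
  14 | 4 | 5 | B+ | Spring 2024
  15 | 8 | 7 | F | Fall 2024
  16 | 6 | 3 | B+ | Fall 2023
SELECT c.id, p.name AS student, c.grade, c.semester FROM enrollments c JOIN students p ON c.student_id = p.id ORDER BY c.grade ASC

Execution result:
id | student | grade | semester
7 | Grace Miller | A | Spring 2024
11 | Rose Martinez | A | Fall 2024
3 | Frank Smith | B+ | Fall 2024
4 | Rose Garcia | B+ | Spring 2024
6 | Henry Johnson | B+ | Fall 2024
8 | Ivy Miller | B+ | Fall 2023
13 | Mia Brown | B+ | Spring 2024
14 | Grace Miller | B+ | Spring 2024
16 | Rose Martinez | B+ | Fall 2023
9 | Frank Smith | C | Spring 2024
1 | Ivy Miller | C- | Fall 2024
12 | Rose Garcia | C- | Fall 2023
2 | Ivy Miller | D | Fall 2024
10 | Grace Miller | D | Fall 2024
5 | Rose Martinez | F | Spring 2024
15 | Rose Garcia | F | Fall 2024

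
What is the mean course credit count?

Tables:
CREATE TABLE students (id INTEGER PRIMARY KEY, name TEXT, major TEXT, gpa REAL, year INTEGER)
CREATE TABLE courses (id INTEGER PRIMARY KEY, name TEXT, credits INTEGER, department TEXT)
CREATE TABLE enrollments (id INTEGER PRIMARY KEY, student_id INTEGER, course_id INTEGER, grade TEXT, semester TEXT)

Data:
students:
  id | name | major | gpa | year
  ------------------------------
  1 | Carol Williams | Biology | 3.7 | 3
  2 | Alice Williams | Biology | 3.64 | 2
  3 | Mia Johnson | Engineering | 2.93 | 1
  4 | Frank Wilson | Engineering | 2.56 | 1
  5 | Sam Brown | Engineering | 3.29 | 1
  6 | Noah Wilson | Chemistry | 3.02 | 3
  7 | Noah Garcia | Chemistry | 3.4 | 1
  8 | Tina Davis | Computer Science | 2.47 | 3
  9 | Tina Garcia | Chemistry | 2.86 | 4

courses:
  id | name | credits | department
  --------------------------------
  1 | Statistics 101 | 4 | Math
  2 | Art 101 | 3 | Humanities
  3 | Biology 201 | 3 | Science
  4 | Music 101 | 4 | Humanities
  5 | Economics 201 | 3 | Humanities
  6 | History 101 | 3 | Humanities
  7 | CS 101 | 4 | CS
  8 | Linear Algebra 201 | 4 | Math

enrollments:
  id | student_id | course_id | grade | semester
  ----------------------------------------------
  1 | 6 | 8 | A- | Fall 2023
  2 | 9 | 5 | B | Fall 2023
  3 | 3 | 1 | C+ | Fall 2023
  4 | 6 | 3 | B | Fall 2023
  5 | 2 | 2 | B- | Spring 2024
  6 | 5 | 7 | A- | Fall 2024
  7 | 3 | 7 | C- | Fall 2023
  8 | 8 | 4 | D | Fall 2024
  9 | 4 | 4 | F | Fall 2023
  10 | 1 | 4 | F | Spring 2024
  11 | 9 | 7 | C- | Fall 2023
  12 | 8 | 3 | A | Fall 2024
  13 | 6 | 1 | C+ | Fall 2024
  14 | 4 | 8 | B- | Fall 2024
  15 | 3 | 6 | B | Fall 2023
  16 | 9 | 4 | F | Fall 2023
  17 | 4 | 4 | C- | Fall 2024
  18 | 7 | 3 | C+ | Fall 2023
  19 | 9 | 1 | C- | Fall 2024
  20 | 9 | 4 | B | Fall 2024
SELECT AVG(credits) FROM courses

Execution result:
3.50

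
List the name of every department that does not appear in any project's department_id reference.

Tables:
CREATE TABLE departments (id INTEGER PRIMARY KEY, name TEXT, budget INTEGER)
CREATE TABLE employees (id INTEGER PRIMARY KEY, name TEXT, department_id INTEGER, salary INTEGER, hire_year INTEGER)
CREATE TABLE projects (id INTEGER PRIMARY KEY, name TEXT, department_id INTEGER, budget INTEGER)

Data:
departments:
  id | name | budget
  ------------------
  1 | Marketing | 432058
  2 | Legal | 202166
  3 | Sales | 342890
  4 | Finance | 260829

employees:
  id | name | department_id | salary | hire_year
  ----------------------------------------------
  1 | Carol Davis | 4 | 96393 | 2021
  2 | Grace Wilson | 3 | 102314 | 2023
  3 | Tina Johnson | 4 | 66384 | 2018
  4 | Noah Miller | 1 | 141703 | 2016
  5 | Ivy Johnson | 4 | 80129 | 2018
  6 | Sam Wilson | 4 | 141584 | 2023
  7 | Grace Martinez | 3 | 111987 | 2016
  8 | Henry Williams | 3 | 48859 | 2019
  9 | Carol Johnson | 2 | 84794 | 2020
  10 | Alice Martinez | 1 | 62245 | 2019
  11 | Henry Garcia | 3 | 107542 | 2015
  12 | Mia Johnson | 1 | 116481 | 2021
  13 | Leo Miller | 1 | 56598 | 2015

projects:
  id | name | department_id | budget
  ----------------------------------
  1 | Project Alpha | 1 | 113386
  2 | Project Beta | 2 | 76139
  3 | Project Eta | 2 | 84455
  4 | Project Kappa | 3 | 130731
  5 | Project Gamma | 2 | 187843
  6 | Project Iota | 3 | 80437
SELECT p.name FROM departments p LEFT JOIN projects c ON c.department_id = p.id WHERE c.id IS NULL

Execution result:
Finance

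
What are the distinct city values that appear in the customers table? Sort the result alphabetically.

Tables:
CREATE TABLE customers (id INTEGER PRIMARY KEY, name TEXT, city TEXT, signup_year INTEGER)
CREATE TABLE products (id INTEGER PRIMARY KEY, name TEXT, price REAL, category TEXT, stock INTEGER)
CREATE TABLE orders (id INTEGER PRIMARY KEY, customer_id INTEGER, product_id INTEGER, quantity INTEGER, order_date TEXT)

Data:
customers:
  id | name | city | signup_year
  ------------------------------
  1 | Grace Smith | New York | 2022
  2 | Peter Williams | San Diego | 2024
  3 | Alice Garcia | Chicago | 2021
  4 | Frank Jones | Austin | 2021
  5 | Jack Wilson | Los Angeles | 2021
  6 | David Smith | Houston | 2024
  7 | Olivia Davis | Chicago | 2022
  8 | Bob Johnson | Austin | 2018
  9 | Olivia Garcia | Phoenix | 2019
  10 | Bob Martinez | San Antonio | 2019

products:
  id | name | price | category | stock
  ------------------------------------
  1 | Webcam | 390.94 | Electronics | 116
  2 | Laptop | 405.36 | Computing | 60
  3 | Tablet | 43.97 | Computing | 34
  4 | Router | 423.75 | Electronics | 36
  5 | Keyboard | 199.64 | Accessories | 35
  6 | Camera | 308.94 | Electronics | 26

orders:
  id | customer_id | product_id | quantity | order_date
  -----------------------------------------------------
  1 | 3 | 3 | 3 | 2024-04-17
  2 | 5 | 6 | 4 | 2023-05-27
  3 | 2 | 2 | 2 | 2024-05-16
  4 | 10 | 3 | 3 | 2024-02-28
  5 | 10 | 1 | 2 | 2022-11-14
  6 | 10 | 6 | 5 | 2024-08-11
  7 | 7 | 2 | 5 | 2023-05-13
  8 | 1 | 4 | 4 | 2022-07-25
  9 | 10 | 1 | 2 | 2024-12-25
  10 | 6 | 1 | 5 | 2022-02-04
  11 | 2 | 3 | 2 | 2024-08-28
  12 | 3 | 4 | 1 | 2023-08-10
SELECT DISTINCT city FROM customers ORDER BY city

Execution result:
city
Austin
Chicago
Houston
Los Angeles
New York
Phoenix
San Antonio
San Diego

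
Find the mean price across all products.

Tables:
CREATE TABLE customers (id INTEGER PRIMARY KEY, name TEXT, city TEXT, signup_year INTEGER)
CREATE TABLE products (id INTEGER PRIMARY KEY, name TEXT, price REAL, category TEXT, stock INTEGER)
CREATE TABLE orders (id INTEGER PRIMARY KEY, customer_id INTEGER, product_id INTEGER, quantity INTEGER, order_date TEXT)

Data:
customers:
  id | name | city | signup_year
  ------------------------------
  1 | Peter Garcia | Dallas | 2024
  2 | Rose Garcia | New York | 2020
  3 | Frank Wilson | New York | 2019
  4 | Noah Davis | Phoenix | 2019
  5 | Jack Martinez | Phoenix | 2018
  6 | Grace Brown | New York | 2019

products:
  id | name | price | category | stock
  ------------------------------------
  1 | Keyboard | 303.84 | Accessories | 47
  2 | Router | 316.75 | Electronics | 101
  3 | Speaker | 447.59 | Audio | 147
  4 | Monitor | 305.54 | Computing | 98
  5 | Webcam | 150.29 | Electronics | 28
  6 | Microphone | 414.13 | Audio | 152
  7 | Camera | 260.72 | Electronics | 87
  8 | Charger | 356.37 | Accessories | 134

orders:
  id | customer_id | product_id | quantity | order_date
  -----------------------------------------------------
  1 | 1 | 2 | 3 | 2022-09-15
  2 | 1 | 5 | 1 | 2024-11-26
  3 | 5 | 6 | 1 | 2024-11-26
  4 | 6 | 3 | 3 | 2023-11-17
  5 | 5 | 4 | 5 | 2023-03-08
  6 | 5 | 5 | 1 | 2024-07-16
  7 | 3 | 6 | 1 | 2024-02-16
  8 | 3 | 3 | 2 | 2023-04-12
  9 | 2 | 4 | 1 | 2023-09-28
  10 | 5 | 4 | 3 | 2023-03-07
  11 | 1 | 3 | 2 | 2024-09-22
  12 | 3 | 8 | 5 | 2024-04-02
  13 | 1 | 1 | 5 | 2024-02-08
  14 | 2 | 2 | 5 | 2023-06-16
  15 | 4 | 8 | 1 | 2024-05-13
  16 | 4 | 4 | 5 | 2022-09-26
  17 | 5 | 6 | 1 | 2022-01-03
SELECT AVG(price) FROM products

Execution result:
319.40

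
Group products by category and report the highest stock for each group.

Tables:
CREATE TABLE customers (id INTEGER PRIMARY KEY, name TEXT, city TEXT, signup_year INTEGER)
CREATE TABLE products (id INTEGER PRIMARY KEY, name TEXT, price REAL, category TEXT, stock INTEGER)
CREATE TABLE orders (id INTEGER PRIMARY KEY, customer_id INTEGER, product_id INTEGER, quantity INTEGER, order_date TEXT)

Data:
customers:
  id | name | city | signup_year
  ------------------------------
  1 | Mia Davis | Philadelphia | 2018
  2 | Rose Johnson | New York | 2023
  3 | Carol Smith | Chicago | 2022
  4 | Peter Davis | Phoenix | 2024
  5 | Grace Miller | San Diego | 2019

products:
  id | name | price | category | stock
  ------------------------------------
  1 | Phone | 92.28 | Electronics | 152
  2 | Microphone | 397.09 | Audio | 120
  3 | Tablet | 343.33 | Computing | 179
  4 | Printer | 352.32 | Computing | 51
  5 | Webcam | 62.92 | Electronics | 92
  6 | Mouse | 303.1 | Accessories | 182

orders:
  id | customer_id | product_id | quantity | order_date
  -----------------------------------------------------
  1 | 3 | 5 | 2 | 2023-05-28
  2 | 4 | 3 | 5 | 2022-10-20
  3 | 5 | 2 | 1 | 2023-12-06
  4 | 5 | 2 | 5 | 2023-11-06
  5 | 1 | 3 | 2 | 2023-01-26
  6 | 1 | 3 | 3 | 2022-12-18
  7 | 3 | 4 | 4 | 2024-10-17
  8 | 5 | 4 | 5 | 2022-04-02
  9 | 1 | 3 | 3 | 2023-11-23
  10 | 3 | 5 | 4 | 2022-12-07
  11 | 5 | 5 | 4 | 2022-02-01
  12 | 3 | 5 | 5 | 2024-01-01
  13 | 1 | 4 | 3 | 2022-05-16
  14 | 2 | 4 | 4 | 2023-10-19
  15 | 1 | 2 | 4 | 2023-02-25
SELECT category, MAX(stock) AS max_stock FROM products GROUP BY category

Execution result:
category | max_stock
Accessories | 182
Audio | 120
Computing | 179
Electronics | 152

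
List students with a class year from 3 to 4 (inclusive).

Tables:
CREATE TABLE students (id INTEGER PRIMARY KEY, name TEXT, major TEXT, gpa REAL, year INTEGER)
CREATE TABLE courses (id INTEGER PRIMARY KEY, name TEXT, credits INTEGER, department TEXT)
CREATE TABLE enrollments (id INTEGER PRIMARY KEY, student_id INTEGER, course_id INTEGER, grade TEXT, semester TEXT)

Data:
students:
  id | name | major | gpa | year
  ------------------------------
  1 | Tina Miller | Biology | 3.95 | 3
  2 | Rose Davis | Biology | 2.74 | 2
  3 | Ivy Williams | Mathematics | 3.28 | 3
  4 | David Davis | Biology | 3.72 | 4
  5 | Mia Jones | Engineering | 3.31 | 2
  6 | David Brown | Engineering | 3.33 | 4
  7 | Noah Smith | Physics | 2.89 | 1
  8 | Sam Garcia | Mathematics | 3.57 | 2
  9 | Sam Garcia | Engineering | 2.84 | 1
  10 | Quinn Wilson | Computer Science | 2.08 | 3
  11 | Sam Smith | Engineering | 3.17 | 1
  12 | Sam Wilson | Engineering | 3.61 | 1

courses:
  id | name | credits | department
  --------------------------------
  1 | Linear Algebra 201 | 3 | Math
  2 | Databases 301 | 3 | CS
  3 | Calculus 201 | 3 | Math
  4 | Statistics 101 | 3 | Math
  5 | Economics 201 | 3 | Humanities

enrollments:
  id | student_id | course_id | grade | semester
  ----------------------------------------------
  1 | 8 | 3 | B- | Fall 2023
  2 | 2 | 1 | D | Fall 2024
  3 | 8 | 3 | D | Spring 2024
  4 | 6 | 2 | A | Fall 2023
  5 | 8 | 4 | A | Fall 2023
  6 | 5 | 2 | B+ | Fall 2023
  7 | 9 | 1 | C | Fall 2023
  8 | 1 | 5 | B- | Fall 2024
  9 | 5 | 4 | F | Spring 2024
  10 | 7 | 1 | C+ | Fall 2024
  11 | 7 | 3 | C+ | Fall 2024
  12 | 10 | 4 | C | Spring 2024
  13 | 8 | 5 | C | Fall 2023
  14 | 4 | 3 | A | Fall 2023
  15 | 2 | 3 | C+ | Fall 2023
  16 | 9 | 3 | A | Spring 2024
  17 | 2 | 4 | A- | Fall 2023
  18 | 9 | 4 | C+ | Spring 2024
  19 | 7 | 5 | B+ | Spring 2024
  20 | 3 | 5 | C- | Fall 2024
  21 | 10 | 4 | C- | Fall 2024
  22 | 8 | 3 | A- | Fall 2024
SELECT name, year FROM students WHERE year BETWEEN 3 AND 4

Execution result:
name | year
Tina Miller | 3
Ivy Williams | 3
David Davis | 4
David Brown | 4
Quinn Wilson | 3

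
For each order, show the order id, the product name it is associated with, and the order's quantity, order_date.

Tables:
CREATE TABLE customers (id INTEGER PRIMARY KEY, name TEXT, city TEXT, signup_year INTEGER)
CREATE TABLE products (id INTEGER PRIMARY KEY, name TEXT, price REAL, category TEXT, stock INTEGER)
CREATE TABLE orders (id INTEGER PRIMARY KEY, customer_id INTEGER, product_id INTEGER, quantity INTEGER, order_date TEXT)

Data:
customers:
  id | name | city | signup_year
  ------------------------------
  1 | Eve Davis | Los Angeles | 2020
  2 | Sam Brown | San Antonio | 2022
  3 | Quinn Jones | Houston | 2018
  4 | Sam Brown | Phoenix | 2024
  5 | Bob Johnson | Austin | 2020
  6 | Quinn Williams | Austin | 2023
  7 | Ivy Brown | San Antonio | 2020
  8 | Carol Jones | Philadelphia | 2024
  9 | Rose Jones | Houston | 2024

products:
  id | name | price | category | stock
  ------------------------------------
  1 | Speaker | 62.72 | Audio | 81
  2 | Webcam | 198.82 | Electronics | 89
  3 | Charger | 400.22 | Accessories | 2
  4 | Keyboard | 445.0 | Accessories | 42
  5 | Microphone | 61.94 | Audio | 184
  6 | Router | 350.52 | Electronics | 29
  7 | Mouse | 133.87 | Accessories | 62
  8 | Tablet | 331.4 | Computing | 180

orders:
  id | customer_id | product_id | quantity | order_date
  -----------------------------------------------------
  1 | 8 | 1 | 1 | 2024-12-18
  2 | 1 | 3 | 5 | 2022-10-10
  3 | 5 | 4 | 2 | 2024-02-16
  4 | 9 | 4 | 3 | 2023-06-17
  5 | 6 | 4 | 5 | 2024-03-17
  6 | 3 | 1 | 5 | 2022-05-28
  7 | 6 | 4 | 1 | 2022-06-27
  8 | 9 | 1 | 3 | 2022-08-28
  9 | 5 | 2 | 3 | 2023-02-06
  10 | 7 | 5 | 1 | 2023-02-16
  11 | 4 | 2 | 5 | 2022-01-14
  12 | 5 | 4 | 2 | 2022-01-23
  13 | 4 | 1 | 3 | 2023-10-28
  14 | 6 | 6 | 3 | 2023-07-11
SELECT c.id, p.name AS product, c.quantity, c.order_date FROM orders c JOIN products p ON c.product_id = p.id

Execution result:
id | product | quantity | order_date
1 | Speaker | 1 | 2024-12-18
2 | Charger | 5 | 2022-10-10
3 | Keyboard | 2 | 2024-02-16
4 | Keyboard | 3 | 2023-06-17
5 | Keyboard | 5 | 2024-03-17
6 | Speaker | 5 | 2022-05-28
7 | Keyboard | 1 | 2022-06-27
8 | Speaker | 3 | 2022-08-28
9 | Webcam | 3 | 2023-02-06
10 | Microphone | 1 | 2023-02-16
11 | Webcam | 5 | 2022-01-14
12 | Keyboard | 2 | 2022-01-23
13 | Speaker | 3 | 2023-10-28
14 | Router | 3 | 2023-07-11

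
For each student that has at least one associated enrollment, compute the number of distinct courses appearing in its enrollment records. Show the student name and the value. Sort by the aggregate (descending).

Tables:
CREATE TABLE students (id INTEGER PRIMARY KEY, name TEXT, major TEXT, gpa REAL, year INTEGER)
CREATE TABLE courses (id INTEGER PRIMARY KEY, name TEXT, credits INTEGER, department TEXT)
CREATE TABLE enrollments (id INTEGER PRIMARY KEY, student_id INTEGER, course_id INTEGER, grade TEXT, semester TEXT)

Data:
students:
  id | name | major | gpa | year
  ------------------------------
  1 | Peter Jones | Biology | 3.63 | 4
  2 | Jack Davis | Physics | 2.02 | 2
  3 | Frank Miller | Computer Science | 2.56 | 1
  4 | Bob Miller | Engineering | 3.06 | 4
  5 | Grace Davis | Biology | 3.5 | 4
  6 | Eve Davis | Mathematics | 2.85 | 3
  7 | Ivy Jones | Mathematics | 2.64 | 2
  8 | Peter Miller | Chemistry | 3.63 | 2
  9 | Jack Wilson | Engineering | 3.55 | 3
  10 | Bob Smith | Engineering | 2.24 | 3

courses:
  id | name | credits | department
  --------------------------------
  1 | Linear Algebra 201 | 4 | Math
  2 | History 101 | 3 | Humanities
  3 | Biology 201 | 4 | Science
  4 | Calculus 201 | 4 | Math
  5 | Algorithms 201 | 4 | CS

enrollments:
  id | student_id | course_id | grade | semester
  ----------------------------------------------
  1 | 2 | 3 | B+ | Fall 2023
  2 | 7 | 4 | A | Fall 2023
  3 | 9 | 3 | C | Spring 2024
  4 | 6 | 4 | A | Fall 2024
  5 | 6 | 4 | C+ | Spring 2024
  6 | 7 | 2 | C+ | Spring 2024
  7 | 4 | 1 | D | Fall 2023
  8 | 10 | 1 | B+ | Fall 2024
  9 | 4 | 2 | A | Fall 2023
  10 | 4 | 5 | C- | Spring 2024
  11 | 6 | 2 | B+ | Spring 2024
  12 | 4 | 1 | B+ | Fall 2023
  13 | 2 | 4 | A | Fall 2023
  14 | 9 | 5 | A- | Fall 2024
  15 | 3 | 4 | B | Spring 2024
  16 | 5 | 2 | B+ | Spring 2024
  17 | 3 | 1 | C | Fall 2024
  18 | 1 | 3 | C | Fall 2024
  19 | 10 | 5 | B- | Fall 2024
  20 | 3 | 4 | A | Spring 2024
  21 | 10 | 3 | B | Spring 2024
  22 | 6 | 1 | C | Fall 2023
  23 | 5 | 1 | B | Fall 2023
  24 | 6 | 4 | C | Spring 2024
SELECT p.name, COUNT(DISTINCT c.course_id) AS distinct_course_count FROM enrollments c JOIN students p ON c.student_id = p.id GROUP BY p.id, p.name ORDER BY distinct_course_count DESC

Execution result:
name | distinct_course_count
Bob Miller | 3
Eve Davis | 3
Bob Smith | 3
Jack Davis | 2
Frank Miller | 2
Grace Davis | 2
Ivy Jones | 2
Jack Wilson | 2
Peter Jones | 1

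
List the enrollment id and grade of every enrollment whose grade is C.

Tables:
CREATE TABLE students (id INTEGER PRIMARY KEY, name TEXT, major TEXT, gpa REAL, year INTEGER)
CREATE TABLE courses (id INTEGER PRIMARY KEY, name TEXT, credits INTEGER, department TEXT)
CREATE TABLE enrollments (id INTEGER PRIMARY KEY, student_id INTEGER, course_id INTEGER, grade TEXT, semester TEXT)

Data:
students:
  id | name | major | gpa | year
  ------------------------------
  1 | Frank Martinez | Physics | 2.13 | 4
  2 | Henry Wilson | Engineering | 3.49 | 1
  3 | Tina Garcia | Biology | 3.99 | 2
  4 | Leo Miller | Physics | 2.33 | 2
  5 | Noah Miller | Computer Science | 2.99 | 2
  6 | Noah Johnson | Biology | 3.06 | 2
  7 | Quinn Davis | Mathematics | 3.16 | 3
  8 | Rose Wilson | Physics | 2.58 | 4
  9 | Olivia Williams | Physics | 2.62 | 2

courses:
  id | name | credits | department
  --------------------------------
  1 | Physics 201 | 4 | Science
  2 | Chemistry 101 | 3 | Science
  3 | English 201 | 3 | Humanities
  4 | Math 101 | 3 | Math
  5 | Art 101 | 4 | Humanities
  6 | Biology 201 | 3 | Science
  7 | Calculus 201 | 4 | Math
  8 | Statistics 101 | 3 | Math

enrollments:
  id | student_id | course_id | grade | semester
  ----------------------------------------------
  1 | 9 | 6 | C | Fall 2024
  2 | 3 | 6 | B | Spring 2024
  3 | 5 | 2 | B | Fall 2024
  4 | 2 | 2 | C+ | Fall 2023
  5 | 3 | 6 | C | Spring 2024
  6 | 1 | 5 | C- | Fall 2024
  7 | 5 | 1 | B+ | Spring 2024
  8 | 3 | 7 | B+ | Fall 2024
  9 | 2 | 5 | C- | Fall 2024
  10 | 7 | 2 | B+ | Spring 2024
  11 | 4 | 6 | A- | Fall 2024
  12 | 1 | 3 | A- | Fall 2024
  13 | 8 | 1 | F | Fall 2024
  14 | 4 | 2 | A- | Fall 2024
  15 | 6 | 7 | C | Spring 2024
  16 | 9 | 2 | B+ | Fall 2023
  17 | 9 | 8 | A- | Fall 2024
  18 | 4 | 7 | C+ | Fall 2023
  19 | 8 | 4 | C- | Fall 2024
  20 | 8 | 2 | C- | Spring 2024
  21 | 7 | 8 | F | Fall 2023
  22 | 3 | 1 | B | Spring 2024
SELECT id, grade FROM enrollments WHERE grade = 'C'

Execution result:
id | grade
1 | C
5 | C
15 | C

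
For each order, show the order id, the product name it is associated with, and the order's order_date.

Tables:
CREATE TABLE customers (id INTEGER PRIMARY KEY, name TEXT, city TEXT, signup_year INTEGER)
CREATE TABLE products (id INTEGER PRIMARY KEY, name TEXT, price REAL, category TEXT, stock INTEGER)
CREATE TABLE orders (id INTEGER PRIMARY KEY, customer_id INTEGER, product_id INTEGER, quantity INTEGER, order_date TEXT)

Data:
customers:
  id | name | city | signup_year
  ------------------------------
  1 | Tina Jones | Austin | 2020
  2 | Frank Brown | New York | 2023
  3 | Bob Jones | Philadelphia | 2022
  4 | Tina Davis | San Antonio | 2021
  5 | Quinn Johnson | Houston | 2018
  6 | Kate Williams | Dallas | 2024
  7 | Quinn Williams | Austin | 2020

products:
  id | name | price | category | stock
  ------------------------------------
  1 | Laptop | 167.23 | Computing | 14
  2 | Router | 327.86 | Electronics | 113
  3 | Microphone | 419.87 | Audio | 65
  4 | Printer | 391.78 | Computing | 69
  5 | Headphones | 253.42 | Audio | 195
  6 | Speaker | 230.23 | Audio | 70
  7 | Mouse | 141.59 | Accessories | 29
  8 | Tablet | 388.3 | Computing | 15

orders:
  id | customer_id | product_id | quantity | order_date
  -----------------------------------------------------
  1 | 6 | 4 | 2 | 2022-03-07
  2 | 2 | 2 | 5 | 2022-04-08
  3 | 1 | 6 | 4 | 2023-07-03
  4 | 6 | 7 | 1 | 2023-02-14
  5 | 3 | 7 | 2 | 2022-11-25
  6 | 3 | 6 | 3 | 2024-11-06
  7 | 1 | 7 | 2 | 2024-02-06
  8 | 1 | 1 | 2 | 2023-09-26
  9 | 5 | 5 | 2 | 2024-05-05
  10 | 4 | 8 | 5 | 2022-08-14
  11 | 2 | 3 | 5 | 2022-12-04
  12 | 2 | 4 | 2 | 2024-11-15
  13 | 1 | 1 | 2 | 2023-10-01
SELECT c.id, p.name AS product, c.order_date FROM orders c JOIN products p ON c.product_id = p.id

Execution result:
id | product | order_date
1 | Printer | 2022-03-07
2 | Router | 2022-04-08
3 | Speaker | 2023-07-03
4 | Mouse | 2023-02-14
5 | Mouse | 2022-11-25
6 | Speaker | 2024-11-06
7 | Mouse | 2024-02-06
8 | Laptop | 2023-09-26
9 | Headphones | 2024-05-05
10 | Tablet | 2022-08-14
11 | Microphone | 2022-12-04
12 | Printer | 2024-11-15
13 | Laptop | 2023-10-01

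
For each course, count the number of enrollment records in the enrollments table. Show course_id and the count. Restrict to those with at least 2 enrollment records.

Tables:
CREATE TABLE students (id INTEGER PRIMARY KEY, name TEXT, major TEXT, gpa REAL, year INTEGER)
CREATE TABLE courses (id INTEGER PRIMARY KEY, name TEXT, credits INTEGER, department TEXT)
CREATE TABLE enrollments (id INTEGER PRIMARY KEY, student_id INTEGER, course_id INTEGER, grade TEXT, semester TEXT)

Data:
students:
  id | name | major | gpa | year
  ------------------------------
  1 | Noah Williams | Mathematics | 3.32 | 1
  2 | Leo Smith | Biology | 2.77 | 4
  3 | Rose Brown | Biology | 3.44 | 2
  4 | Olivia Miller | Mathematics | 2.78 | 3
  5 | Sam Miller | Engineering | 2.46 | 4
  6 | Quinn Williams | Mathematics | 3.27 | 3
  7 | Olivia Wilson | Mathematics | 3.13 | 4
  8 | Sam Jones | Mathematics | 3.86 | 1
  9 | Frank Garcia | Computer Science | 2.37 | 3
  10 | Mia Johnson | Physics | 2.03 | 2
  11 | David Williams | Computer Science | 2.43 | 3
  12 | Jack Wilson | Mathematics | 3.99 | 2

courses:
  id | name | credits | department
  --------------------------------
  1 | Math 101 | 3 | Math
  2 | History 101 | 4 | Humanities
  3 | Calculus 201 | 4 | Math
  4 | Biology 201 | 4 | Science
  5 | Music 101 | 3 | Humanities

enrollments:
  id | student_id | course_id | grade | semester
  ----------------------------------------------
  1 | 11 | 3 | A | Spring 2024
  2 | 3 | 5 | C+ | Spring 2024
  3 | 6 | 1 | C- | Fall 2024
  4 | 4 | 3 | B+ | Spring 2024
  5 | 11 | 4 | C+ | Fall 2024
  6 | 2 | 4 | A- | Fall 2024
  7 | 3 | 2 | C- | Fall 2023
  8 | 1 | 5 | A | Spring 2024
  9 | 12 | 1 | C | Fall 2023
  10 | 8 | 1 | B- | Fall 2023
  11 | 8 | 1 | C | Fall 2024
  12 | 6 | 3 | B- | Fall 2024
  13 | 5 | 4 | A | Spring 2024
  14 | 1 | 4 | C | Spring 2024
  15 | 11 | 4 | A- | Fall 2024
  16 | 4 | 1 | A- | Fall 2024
SELECT course_id, COUNT(*) AS enrollment_count FROM enrollments GROUP BY course_id HAVING COUNT(*) >= 2

Execution result:
course_id | enrollment_count
1 | 5
3 | 3
4 | 5
5 | 2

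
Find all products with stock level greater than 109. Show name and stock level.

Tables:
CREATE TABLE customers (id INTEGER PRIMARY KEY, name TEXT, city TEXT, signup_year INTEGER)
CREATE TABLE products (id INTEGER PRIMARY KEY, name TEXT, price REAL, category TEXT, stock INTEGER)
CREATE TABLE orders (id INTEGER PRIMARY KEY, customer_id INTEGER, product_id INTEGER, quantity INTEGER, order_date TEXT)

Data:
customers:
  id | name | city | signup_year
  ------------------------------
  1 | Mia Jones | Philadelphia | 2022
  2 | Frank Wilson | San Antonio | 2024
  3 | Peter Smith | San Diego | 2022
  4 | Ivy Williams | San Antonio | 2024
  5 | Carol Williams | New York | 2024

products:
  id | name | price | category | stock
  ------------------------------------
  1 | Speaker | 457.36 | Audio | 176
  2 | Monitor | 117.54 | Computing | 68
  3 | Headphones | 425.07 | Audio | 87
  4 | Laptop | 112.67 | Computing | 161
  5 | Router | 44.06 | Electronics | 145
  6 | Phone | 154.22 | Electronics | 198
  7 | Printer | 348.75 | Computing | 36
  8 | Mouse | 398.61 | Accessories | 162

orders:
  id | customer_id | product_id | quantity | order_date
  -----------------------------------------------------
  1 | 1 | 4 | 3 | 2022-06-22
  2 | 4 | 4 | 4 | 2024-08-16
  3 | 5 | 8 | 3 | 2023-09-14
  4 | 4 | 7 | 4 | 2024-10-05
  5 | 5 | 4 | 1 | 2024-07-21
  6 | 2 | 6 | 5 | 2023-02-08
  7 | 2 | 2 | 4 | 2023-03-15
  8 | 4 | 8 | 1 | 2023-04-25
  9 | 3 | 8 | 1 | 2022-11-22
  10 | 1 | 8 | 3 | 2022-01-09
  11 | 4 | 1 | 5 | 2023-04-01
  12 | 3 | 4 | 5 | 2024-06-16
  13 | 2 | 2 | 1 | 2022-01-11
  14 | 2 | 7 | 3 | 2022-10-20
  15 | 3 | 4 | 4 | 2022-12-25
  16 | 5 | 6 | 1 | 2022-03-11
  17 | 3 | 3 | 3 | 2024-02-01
SELECT name, stock FROM products WHERE stock > 109

Execution result:
name | stock
Speaker | 176
Laptop | 161
Router | 145
Phone | 198
Mouse | 162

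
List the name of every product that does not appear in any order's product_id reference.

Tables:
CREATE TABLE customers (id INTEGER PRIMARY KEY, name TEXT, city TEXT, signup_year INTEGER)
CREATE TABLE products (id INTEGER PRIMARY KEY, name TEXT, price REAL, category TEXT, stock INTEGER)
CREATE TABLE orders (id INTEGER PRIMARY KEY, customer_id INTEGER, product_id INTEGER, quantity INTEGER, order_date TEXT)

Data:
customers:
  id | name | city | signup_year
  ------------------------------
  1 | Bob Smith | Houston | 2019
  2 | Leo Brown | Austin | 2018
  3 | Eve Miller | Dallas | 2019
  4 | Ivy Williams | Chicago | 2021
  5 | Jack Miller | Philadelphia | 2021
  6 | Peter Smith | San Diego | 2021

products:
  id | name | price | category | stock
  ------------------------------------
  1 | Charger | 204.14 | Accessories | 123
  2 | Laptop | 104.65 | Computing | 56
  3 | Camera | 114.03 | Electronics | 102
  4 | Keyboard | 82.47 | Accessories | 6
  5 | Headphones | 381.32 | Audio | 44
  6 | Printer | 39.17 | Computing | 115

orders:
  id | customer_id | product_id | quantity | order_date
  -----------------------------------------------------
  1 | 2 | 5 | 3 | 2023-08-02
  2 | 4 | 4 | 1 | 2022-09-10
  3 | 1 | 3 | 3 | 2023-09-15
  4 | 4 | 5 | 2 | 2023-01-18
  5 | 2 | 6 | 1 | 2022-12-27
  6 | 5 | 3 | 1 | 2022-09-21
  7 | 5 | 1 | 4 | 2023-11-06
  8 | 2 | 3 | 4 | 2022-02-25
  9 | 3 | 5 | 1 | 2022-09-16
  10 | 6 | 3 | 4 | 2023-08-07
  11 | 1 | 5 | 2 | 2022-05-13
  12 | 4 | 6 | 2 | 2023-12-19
SELECT p.name FROM products p LEFT JOIN orders c ON c.product_id = p.id WHERE c.id IS NULL

Execution result:
Laptop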